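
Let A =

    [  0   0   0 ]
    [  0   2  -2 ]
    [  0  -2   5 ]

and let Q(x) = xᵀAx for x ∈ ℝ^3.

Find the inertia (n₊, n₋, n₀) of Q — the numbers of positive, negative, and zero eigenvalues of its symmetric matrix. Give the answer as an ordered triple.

Congruent diagonalization of A (simultaneous row and column reduction) yields pivots 0, 2, 3.
So there are 2 positive, 1 zero pivots.

(2, 0, 1)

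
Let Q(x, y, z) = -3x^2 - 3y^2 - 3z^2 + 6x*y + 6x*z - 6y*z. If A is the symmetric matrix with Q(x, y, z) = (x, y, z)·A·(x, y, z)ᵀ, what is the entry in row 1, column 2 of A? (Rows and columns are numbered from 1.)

3

The coefficient of x·y in Q is 6. For a symmetric A this equals A[1,2] + A[2,1] = 2·A[1,2].
So A[1,2] = 6/2 = 3.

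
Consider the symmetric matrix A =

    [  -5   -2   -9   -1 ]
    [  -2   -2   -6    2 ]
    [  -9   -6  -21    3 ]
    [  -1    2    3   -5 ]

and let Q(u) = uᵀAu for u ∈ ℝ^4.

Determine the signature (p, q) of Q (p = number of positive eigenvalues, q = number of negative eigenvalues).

(0, 2)

Row-reducing A symmetrically gives the diagonal entries -5, -6/5, 0, 0.
Counting signs: 2 negative, 2 zero.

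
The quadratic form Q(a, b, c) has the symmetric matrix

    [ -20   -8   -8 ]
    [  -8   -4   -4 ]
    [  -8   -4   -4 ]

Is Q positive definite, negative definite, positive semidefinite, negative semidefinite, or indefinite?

Congruent diagonalization of A (simultaneous row and column reduction) yields pivots -20, -4/5, 0.
That gives 2 negative, 1 zero pivots.
Hence Q is negative semidefinite.

negative semidefinite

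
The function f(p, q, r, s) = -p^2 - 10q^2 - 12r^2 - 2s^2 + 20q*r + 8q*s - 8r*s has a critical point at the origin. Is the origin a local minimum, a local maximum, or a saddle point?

local maximum

The Hessian at the origin is H = [[-2, 0, 0, 0], [0, -20, 20, 8], [0, 20, -24, -8], [0, 8, -8, -4]].
Row-reducing H symmetrically gives the diagonal entries -2, -20, -4, -4/5.
That gives 4 negative pivots.
H is negative definite, so the origin is a strict local maximum.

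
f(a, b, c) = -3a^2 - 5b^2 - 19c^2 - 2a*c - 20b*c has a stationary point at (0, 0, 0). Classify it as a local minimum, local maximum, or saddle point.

saddle point

The Hessian at the origin is H = [[-6, 0, -2], [0, -10, -20], [-2, -20, -38]].
Congruent diagonalization of H (simultaneous row and column reduction) yields pivots -6, -10, 8/3.
So there are 1 positive, 2 negative pivots.
H is indefinite, so the origin is a saddle point.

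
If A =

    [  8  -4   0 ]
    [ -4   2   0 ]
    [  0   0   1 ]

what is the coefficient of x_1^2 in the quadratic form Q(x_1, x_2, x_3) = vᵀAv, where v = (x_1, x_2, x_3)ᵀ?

8

The coefficient of x_1^2 is the diagonal entry A[1,1] = 8.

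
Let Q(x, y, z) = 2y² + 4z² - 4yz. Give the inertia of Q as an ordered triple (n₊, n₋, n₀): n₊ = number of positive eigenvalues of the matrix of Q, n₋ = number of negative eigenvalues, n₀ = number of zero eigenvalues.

(2, 0, 1)

The symmetric matrix is A = [[0, 0, 0], [0, 2, -2], [0, -2, 4]].
Row-reducing A symmetrically gives the diagonal entries 0, 2, 2.
Counting signs: 2 positive, 1 zero.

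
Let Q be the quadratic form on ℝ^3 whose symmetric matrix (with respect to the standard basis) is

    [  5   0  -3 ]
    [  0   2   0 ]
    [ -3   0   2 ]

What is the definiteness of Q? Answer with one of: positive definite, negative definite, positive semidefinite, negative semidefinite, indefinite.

positive definite

Row-reducing A symmetrically gives the diagonal entries 5, 2, 1/5.
Counting signs: 3 positive.
Hence Q is positive definite.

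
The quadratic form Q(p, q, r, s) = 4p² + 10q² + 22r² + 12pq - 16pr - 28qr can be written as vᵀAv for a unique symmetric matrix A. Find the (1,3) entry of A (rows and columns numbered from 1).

The coefficient of p·r in Q is -16. For a symmetric A this equals A[1,3] + A[3,1] = 2·A[1,3].
So A[1,3] = -16/2 = -8.

-8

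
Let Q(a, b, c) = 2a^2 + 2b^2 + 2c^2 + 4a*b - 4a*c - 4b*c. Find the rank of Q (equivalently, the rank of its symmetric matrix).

Write A = [[2, 2, -2], [2, 2, -2], [-2, -2, 2]].
Congruent diagonalization of A (simultaneous row and column reduction) yields pivots 2, 0, 0.
That gives 1 positive, 2 zero pivots.
The rank is the number of nonzero pivots: 1.

1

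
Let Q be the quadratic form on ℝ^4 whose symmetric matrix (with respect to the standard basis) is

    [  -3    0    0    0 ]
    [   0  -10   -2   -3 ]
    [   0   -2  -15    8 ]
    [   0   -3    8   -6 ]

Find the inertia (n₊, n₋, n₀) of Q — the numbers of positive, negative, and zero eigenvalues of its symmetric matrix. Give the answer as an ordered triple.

An LDLᵀ factorisation of A has diagonal entries -3, -10, -73/5, -5/146.
Counting signs: 4 negative.

(0, 4, 0)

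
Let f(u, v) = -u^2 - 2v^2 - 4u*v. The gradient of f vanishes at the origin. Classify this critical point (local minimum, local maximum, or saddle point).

The Hessian at the origin is H = [[-2, -4], [-4, -4]].
det H = -2·-4 − (-4)² = -8 < 0, so H is indefinite.
Therefore the origin is a saddle point.

saddle point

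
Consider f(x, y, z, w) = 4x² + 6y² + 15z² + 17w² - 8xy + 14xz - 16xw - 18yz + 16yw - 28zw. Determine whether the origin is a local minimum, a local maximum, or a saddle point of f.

local minimum

The Hessian at the origin is H = [[8, -8, 14, -16], [-8, 12, -18, 16], [14, -18, 30, -28], [-16, 16, -28, 34]].
An LDLᵀ factorisation of H has diagonal entries 8, 4, 3/2, 2.
So there are 4 positive pivots.
H is positive definite, so the origin is a strict local minimum.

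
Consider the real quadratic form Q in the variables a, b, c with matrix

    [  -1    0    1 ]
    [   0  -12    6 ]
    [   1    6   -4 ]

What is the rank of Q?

Congruent diagonalization of A (simultaneous row and column reduction) yields pivots -1, -12, 0.
Counting signs: 2 negative, 1 zero.
The rank is the number of nonzero pivots: 2.

2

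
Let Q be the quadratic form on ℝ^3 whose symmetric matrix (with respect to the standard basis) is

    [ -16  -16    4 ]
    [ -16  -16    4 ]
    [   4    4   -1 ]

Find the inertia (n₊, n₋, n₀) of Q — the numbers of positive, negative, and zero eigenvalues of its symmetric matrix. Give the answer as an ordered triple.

Row-reducing A symmetrically gives the diagonal entries -16, 0, 0.
Counting signs: 1 negative, 2 zero.

(0, 1, 2)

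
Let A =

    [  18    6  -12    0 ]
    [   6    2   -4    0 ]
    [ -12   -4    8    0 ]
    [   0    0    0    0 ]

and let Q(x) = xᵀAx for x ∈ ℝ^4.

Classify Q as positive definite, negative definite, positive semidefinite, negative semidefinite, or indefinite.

Applying the same elementary operations to the rows and columns of A produces a congruent diagonal matrix with entries 18, 0, 0, 0.
So there are 1 positive, 3 zero pivots.
Hence Q is positive semidefinite.

positive semidefinite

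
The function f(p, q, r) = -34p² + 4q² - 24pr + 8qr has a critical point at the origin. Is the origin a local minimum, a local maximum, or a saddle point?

The Hessian at the origin is H = [[-68, 0, -24], [0, 8, 8], [-24, 8, 0]].
An LDLᵀ factorisation of H has diagonal entries -68, 8, 8/17.
Counting signs: 2 positive, 1 negative.
H is indefinite, so the origin is a saddle point.

saddle point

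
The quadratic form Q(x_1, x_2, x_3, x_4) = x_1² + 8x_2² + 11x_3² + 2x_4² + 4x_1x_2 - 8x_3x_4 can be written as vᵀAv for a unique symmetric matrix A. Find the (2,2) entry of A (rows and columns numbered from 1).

8

The coefficient of x_2² in Q is 8, and that is exactly A[2,2].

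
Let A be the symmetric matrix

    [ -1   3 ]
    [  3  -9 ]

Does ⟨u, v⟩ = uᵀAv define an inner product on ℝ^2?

For the 2×2 matrix [[-1, 3], [3, -9]]: det = -1·-9 − (3)² = 0, trace = -10.
det = 0 so one eigenvalue is zero; the form is semidefinite with the sign of the trace.
⟨·,·⟩ is an inner product exactly when A is positive definite.

no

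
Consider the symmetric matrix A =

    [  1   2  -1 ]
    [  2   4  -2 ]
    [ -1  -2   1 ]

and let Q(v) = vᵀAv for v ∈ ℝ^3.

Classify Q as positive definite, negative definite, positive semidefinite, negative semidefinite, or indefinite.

positive semidefinite

Congruent diagonalization of A (simultaneous row and column reduction) yields pivots 1, 0, 0.
So there are 1 positive, 2 zero pivots.
Hence Q is positive semidefinite.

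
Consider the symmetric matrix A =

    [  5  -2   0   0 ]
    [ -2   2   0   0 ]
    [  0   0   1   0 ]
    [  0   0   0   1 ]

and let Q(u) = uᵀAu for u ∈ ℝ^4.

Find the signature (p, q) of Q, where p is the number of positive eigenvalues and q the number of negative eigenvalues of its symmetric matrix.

Row-reducing A symmetrically gives the diagonal entries 5, 6/5, 1, 1.
So there are 4 positive pivots.

(4, 0)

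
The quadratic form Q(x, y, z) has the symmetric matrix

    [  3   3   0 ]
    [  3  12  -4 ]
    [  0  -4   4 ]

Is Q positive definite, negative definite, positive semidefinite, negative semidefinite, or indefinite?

positive definite

Leading principal minors: Δ_1 = 3, Δ_2 = 27, Δ_3 = 60.
All leading principal minors are positive, so by Sylvester's criterion Q is positive definite.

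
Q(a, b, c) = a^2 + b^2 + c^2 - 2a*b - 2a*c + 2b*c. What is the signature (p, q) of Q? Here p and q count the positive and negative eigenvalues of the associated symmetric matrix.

The associated matrix is A = [[1, -1, -1], [-1, 1, 1], [-1, 1, 1]].
Congruent diagonalization of A (simultaneous row and column reduction) yields pivots 1, 0, 0.
Counting signs: 1 positive, 2 zero.

(1, 0)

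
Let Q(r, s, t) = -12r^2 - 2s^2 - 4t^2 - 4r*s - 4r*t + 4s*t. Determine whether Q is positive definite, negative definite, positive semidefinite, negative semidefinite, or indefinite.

The symmetric matrix of Q is A = [[-12, -2, -2], [-2, -2, 2], [-2, 2, -4]].
Leading principal minors: Δ_1 = -12, Δ_2 = 20, Δ_3 = -8.
The signs alternate starting with Δ_1 < 0, so by Sylvester's criterion Q is negative definite.

negative definite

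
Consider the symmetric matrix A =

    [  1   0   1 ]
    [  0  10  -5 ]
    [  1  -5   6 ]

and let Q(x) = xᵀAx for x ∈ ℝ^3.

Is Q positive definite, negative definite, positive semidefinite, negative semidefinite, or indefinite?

Symmetric row and column elimination reduces A to a congruent diagonal form with pivots 1, 10, 5/2.
Counting signs: 3 positive.
Hence Q is positive definite.

positive definite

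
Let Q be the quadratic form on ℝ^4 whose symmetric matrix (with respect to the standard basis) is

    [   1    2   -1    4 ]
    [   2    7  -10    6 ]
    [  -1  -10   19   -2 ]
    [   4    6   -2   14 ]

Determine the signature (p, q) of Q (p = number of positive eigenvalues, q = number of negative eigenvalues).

(2, 1)

Row-reducing A symmetrically gives the diagonal entries 1, 3, -10/3, 0.
That gives 2 positive, 1 negative, 1 zero pivots.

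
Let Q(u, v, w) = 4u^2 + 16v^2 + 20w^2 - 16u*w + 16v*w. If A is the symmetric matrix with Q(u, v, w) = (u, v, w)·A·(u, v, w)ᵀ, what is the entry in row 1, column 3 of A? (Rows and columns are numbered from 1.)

-8

The coefficient of u·w in Q is -16. For a symmetric A this equals A[1,3] + A[3,1] = 2·A[1,3].
So A[1,3] = -16/2 = -8.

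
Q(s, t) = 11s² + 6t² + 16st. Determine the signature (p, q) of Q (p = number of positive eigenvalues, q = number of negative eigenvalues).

(2, 0)

Write A = [[11, 8], [8, 6]].
Congruent diagonalization of A (simultaneous row and column reduction) yields pivots 11, 2/11.
That gives 2 positive pivots.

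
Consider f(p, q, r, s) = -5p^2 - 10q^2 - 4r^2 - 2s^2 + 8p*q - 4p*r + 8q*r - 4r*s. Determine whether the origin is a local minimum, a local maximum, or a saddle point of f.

local maximum

The Hessian at the origin is H = [[-10, 8, -4, 0], [8, -20, 8, 0], [-4, 8, -8, -4], [0, 0, -4, -4]].
Applying the same elementary operations to the rows and columns of H produces a congruent diagonal matrix with entries -10, -68/5, -80/17, -3/5.
So there are 4 negative pivots.
H is negative definite, so the origin is a strict local maximum.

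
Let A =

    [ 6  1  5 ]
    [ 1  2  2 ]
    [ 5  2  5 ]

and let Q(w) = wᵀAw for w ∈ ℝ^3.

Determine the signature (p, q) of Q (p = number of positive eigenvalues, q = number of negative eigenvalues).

(3, 0)

An LDLᵀ factorisation of A has diagonal entries 6, 11/6, 1/11.
That gives 3 positive pivots.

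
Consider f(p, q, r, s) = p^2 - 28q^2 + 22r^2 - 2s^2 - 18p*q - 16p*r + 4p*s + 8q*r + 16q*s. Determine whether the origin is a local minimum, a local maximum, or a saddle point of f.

The Hessian at the origin is H = [[2, -18, -16, 4], [-18, -56, 8, 16], [-16, 8, 44, 0], [4, 16, 0, -4]].
Symmetric row and column elimination reduces H to a congruent diagonal form with pivots 2, -218, 92/109, 4/23.
Counting signs: 3 positive, 1 negative.
H is indefinite, so the origin is a saddle point.

saddle point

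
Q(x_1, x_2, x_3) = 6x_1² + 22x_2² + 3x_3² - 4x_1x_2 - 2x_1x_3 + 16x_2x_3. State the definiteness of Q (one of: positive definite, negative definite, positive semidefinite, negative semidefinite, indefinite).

positive definite

The associated matrix is A = [[6, -2, -1], [-2, 22, 8], [-1, 8, 3]].
Row-reducing A symmetrically gives the diagonal entries 6, 64/3, 5/64.
So there are 3 positive pivots.
Hence Q is positive definite.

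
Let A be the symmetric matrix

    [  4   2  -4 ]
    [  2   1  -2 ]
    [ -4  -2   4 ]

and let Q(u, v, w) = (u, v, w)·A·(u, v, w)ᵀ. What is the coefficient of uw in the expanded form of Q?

-8

The coefficient of uw is A[1,3] + A[3,1] = 2·(-4) = -8.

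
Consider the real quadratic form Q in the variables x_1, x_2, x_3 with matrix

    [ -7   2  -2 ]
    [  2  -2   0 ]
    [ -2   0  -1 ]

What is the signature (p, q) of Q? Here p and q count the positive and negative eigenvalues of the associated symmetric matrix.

(0, 3)

Applying the same elementary operations to the rows and columns of A produces a congruent diagonal matrix with entries -7, -10/7, -1/5.
So there are 3 negative pivots.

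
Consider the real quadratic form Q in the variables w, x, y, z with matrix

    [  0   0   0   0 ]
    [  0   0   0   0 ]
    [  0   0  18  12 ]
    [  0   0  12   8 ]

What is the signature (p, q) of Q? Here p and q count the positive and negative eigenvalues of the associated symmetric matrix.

Congruent diagonalization of A (simultaneous row and column reduction) yields pivots 0, 0, 18, 0.
That gives 1 positive, 3 zero pivots.

(1, 0)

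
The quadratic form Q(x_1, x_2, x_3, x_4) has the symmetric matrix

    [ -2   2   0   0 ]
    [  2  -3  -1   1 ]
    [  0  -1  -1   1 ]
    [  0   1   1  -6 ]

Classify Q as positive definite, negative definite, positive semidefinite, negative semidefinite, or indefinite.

Row-reducing A symmetrically gives the diagonal entries -2, -1, 0, -5.
So there are 3 negative, 1 zero pivots.
Hence Q is negative semidefinite.

negative semidefinite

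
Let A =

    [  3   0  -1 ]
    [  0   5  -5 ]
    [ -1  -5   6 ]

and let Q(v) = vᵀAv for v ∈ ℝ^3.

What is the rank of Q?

3

Congruent diagonalization of A (simultaneous row and column reduction) yields pivots 3, 5, 2/3.
Counting signs: 3 positive.
The rank is the number of nonzero pivots: 3.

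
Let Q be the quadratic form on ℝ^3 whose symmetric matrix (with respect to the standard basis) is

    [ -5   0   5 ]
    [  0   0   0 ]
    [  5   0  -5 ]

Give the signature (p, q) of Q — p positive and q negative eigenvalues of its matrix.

Symmetric row and column elimination reduces A to a congruent diagonal form with pivots -5, 0, 0.
That gives 1 negative, 2 zero pivots.

(0, 1)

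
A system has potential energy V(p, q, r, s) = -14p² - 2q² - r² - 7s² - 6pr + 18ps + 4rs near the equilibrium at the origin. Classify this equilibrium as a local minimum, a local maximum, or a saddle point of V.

The Hessian at the origin is H = [[-28, 0, -6, 18], [0, -4, 0, 0], [-6, 0, -2, 4], [18, 0, 4, -14]].
Row-reducing H symmetrically gives the diagonal entries -28, -4, -5/7, -12/5.
That gives 4 negative pivots.
H is negative definite, so the origin is a strict local maximum.

local maximum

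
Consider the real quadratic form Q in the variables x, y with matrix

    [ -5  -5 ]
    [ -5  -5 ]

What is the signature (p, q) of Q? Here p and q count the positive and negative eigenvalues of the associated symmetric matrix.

Symmetric row and column elimination reduces A to a congruent diagonal form with pivots -5, 0.
That gives 1 negative, 1 zero pivots.

(0, 1)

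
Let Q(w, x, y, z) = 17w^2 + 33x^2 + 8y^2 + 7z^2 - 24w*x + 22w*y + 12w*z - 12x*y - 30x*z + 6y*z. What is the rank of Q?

The associated matrix is A = [[17, -12, 11, 6], [-12, 33, -6, -15], [11, -6, 8, 3], [6, -15, 3, 7]].
An LDLᵀ factorisation of A has diagonal entries 17, 417/17, 105/139, 1/7.
Counting signs: 4 positive.
The rank is the number of nonzero pivots: 4.

4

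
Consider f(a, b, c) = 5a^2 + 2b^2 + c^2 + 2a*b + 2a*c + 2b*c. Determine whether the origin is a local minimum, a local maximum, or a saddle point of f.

The Hessian at the origin is H = [[10, 2, 2], [2, 4, 2], [2, 2, 2]].
Applying the same elementary operations to the rows and columns of H produces a congruent diagonal matrix with entries 10, 18/5, 8/9.
Counting signs: 3 positive.
H is positive definite, so the origin is a strict local minimum.

local minimum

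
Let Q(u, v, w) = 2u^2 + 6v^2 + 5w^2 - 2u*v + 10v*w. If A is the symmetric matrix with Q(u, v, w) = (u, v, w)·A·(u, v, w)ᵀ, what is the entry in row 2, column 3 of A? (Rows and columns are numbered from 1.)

5

The coefficient of v·w in Q is 10. For a symmetric A this equals A[2,3] + A[3,2] = 2·A[2,3].
So A[2,3] = 10/2 = 5.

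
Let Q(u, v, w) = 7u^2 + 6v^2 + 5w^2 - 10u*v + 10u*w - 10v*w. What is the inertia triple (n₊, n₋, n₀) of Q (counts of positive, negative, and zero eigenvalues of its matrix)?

(3, 0, 0)

The symmetric matrix is A = [[7, -5, 5], [-5, 6, -5], [5, -5, 5]].
Congruent diagonalization of A (simultaneous row and column reduction) yields pivots 7, 17/7, 10/17.
That gives 3 positive pivots.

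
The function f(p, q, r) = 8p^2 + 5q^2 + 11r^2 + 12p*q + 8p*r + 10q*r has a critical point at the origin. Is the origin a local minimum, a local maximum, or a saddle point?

The Hessian at the origin is H = [[16, 12, 8], [12, 10, 10], [8, 10, 22]].
An LDLᵀ factorisation of H has diagonal entries 16, 1, 2.
So there are 3 positive pivots.
H is positive definite, so the origin is a strict local minimum.

local minimum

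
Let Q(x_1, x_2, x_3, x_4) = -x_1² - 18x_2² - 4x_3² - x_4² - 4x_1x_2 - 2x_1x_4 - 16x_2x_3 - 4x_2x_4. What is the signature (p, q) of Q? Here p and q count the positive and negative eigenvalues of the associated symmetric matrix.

Write A = [[-1, -2, 0, -1], [-2, -18, -8, -2], [0, -8, -4, 0], [-1, -2, 0, -1]].
Applying the same elementary operations to the rows and columns of A produces a congruent diagonal matrix with entries -1, -14, 4/7, 0.
That gives 1 positive, 2 negative, 1 zero pivots.

(1, 2)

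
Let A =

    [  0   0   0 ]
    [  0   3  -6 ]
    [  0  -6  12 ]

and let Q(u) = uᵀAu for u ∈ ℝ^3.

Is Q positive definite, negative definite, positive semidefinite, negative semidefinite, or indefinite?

Symmetric row and column elimination reduces A to a congruent diagonal form with pivots 0, 3, 0.
So there are 1 positive, 2 zero pivots.
Hence Q is positive semidefinite.

positive semidefinite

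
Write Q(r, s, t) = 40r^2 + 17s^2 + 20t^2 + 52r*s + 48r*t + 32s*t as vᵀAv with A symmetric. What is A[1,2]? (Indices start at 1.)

26

The coefficient of r·s in Q is 52. For a symmetric A this equals A[1,2] + A[2,1] = 2·A[1,2].
So A[1,2] = 52/2 = 26.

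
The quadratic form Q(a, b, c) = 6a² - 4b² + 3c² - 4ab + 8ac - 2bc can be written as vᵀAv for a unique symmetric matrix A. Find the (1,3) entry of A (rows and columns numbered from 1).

4

The coefficient of a·c in Q is 8. For a symmetric A this equals A[1,3] + A[3,1] = 2·A[1,3].
So A[1,3] = 8/2 = 4.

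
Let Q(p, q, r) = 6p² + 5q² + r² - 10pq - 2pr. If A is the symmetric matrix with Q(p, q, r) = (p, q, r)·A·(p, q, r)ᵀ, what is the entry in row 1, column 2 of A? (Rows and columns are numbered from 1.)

-5

The coefficient of p·q in Q is -10. For a symmetric A this equals A[1,2] + A[2,1] = 2·A[1,2].
So A[1,2] = -10/2 = -5.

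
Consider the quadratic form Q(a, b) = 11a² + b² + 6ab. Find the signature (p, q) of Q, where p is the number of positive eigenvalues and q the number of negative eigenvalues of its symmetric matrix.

(2, 0)

Write A = [[11, 3], [3, 1]].
Applying the same elementary operations to the rows and columns of A produces a congruent diagonal matrix with entries 11, 2/11.
Counting signs: 2 positive.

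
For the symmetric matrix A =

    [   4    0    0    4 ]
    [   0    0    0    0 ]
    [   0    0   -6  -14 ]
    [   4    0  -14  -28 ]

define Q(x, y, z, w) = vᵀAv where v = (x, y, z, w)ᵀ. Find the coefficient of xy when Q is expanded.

The coefficient of xy is A[1,2] + A[2,1] = 2·0 = 0.

0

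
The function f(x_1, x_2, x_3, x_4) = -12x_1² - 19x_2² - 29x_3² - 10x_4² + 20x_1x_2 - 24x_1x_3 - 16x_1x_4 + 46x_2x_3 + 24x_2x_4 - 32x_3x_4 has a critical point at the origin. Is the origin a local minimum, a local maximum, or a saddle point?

local maximum

The Hessian at the origin is H = [[-24, 20, -24, -16], [20, -38, 46, 24], [-24, 46, -58, -32], [-16, 24, -32, -20]].
An LDLᵀ factorisation of H has diagonal entries -24, -64/3, -37/16, -4/37.
That gives 4 negative pivots.
H is negative definite, so the origin is a strict local maximum.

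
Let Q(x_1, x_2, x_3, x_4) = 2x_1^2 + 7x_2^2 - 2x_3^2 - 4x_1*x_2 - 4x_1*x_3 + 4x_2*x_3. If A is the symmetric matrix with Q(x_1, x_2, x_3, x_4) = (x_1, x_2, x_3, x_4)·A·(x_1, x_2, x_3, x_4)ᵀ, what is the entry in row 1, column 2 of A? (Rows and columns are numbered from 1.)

The coefficient of x_1·x_2 in Q is -4. For a symmetric A this equals A[1,2] + A[2,1] = 2·A[1,2].
So A[1,2] = -4/2 = -2.

-2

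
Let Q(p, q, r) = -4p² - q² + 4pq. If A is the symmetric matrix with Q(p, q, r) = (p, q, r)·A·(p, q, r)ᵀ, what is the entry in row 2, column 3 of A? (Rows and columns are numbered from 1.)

The coefficient of q·r in Q is 0. For a symmetric A this equals A[2,3] + A[3,2] = 2·A[2,3].
So A[2,3] = 0/2 = 0.

0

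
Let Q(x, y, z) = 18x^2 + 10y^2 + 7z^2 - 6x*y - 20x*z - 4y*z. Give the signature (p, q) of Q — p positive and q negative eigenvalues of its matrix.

Write A = [[18, -3, -10], [-3, 10, -2], [-10, -2, 7]].
An LDLᵀ factorisation of A has diagonal entries 18, 19/2, 5/171.
That gives 3 positive pivots.

(3, 0)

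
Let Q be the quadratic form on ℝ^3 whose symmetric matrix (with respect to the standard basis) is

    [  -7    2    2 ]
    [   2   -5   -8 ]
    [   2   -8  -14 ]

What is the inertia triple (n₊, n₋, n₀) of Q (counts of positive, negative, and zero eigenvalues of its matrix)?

(0, 3, 0)

Congruent diagonalization of A (simultaneous row and column reduction) yields pivots -7, -31/7, -30/31.
That gives 3 negative pivots.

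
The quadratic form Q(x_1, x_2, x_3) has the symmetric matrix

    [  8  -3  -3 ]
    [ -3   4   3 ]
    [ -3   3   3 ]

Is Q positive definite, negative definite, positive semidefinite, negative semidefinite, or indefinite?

An LDLᵀ factorisation of A has diagonal entries 8, 23/8, 15/23.
That gives 3 positive pivots.
Hence Q is positive definite.

positive definite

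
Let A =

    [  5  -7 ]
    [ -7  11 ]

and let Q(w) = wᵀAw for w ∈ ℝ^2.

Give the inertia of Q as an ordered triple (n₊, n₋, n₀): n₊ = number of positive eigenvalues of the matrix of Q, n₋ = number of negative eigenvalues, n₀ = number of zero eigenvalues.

(2, 0, 0)

Congruent diagonalization of A (simultaneous row and column reduction) yields pivots 5, 6/5.
That gives 2 positive pivots.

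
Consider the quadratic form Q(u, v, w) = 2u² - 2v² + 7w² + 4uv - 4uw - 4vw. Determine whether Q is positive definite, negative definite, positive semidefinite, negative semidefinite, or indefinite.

Write A = [[2, 2, -2], [2, -2, -2], [-2, -2, 7]].
Symmetric row and column elimination reduces A to a congruent diagonal form with pivots 2, -4, 5.
That gives 2 positive, 1 negative pivots.
Hence Q is indefinite.

indefinite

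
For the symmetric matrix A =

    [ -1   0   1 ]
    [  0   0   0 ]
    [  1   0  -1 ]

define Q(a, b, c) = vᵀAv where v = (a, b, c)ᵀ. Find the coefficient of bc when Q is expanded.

The coefficient of bc is A[2,3] + A[3,2] = 2·0 = 0.

0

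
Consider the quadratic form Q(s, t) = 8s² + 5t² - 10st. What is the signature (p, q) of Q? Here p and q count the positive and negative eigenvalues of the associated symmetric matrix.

Write A = [[8, -5], [-5, 5]].
Congruent diagonalization of A (simultaneous row and column reduction) yields pivots 8, 15/8.
Counting signs: 2 positive.

(2, 0)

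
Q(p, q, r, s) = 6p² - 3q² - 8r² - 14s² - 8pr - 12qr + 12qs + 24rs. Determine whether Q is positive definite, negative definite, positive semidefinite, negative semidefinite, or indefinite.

The associated matrix is A = [[6, 0, -4, 0], [0, -3, -6, 6], [-4, -6, -8, 12], [0, 6, 12, -14]].
Symmetric row and column elimination reduces A to a congruent diagonal form with pivots 6, -3, 4/3, -2.
So there are 2 positive, 2 negative pivots.
Hence Q is indefinite.

indefinite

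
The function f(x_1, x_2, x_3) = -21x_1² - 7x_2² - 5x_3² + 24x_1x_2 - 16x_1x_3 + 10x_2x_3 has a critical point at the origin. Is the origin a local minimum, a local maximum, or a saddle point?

local maximum

The Hessian at the origin is H = [[-42, 24, -16], [24, -14, 10], [-16, 10, -10]].
Symmetric row and column elimination reduces H to a congruent diagonal form with pivots -42, -2/7, -4/3.
Counting signs: 3 negative.
H is negative definite, so the origin is a strict local maximum.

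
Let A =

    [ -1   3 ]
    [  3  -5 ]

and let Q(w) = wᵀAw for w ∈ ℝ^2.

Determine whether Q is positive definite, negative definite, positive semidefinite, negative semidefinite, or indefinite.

Symmetric row and column elimination reduces A to a congruent diagonal form with pivots -1, 4.
So there are 1 positive, 1 negative pivots.
Hence Q is indefinite.

indefinite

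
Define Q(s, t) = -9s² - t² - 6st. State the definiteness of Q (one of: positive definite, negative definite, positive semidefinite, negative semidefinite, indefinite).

negative semidefinite

The symmetric matrix of Q is [[-9, -3], [-3, -1]].
For the 2×2 matrix [[-9, -3], [-3, -1]]: det = -9·-1 − (-3)² = 0, trace = -10.
det = 0 so one eigenvalue is zero; the form is semidefinite with the sign of the trace.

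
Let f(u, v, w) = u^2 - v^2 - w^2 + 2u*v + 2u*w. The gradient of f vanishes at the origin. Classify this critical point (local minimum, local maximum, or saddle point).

The Hessian at the origin is H = [[2, 2, 2], [2, -2, 0], [2, 0, -2]].
An LDLᵀ factorisation of H has diagonal entries 2, -4, -3.
Counting signs: 1 positive, 2 negative.
H is indefinite, so the origin is a saddle point.

saddle point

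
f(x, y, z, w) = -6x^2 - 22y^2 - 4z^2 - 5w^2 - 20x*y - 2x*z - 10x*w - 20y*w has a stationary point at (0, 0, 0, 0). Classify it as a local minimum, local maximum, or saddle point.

local maximum

The Hessian at the origin is H = [[-12, -20, -2, -10], [-20, -44, 0, -20], [-2, 0, -8, 0], [-10, -20, 0, -10]].
Row-reducing H symmetrically gives the diagonal entries -12, -32/3, -53/8, -30/53.
That gives 4 negative pivots.
H is negative definite, so the origin is a strict local maximum.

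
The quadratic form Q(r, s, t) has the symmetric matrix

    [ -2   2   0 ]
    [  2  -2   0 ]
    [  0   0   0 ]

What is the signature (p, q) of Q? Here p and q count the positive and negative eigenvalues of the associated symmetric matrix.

(0, 1)

Symmetric row and column elimination reduces A to a congruent diagonal form with pivots -2, 0, 0.
Counting signs: 1 negative, 2 zero.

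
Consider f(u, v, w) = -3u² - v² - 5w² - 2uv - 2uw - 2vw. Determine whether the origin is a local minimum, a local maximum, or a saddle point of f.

The Hessian at the origin is H = [[-6, -2, -2], [-2, -2, -2], [-2, -2, -10]].
An LDLᵀ factorisation of H has diagonal entries -6, -4/3, -8.
So there are 3 negative pivots.
H is negative definite, so the origin is a strict local maximum.

local maximum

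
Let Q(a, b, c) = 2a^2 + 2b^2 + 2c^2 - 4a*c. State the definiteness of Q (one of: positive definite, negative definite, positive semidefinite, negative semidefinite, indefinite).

positive semidefinite

The symmetric matrix is A = [[2, 0, -2], [0, 2, 0], [-2, 0, 2]].
Applying the same elementary operations to the rows and columns of A produces a congruent diagonal matrix with entries 2, 2, 0.
Counting signs: 2 positive, 1 zero.
Hence Q is positive semidefinite.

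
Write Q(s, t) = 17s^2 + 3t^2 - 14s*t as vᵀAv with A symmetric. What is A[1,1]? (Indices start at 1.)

17

The coefficient of s^2 in Q is 17, and that is exactly A[1,1].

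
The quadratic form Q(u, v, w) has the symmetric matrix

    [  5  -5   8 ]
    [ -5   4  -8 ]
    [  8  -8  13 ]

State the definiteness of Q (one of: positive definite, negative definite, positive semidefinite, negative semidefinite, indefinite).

Applying the same elementary operations to the rows and columns of A produces a congruent diagonal matrix with entries 5, -1, 1/5.
So there are 2 positive, 1 negative pivots.
Hence Q is indefinite.

indefinite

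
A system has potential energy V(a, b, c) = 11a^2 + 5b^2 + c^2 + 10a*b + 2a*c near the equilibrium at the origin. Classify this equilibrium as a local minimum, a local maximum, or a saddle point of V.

local minimum

The Hessian at the origin is H = [[22, 10, 2], [10, 10, 0], [2, 0, 2]].
Symmetric row and column elimination reduces H to a congruent diagonal form with pivots 22, 60/11, 5/3.
So there are 3 positive pivots.
H is positive definite, so the origin is a strict local minimum.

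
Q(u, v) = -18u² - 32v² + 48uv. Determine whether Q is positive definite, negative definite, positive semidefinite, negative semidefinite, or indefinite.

The symmetric matrix is A = [[-18, 24], [24, -32]].
Symmetric row and column elimination reduces A to a congruent diagonal form with pivots -18, 0.
Counting signs: 1 negative, 1 zero.
Hence Q is negative semidefinite.

negative semidefinite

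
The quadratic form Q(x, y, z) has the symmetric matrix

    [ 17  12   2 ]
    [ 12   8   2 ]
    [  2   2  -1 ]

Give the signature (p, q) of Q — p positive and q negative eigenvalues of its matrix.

Row-reducing A symmetrically gives the diagonal entries 17, -8/17, -1/2.
So there are 1 positive, 2 negative pivots.

(1, 2)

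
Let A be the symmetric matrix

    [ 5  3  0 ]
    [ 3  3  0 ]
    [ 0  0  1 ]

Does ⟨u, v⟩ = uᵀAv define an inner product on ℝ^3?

Leading principal minors: Δ_1 = 5, Δ_2 = 6, Δ_3 = 6.
All leading principal minors are positive, so by Sylvester's criterion Q is positive definite.
⟨·,·⟩ is an inner product exactly when A is positive definite.

yes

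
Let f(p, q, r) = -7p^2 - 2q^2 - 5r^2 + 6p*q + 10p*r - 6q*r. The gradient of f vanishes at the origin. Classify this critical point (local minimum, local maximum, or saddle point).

local maximum

The Hessian at the origin is H = [[-14, 6, 10], [6, -4, -6], [10, -6, -10]].
Row-reducing H symmetrically gives the diagonal entries -14, -10/7, -4/5.
So there are 3 negative pivots.
H is negative definite, so the origin is a strict local maximum.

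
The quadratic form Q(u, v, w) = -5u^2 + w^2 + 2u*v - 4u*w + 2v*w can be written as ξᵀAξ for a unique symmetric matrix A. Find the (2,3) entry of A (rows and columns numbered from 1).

1

The coefficient of v·w in Q is 2. For a symmetric A this equals A[2,3] + A[3,2] = 2·A[2,3].
So A[2,3] = 2/2 = 1.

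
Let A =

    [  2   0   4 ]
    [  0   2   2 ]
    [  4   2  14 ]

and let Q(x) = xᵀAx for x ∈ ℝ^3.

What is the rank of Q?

3

An LDLᵀ factorisation of A has diagonal entries 2, 2, 4.
Counting signs: 3 positive.
The rank is the number of nonzero pivots: 3.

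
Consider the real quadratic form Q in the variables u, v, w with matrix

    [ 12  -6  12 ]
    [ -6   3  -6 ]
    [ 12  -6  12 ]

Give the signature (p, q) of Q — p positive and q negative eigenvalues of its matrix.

(1, 0)

Congruent diagonalization of A (simultaneous row and column reduction) yields pivots 12, 0, 0.
That gives 1 positive, 2 zero pivots.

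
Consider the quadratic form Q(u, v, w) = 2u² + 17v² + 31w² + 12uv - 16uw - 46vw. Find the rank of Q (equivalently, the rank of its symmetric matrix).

2

The symmetric matrix is A = [[2, 6, -8], [6, 17, -23], [-8, -23, 31]].
Congruent diagonalization of A (simultaneous row and column reduction) yields pivots 2, -1, 0.
Counting signs: 1 positive, 1 negative, 1 zero.
The rank is the number of nonzero pivots: 2.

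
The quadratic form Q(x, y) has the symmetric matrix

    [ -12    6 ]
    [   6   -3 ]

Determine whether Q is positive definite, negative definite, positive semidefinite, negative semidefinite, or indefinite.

Applying the same elementary operations to the rows and columns of A produces a congruent diagonal matrix with entries -12, 0.
That gives 1 negative, 1 zero pivots.
Hence Q is negative semidefinite.

negative semidefinite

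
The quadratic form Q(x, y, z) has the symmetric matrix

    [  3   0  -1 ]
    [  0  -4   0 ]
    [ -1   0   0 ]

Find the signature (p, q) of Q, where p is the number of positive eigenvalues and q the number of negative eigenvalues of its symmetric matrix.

(1, 2)

An LDLᵀ factorisation of A has diagonal entries 3, -4, -1/3.
That gives 1 positive, 2 negative pivots.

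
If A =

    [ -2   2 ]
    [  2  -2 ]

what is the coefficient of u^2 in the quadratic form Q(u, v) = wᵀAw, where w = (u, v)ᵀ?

The coefficient of u^2 is the diagonal entry A[1,1] = -2.

-2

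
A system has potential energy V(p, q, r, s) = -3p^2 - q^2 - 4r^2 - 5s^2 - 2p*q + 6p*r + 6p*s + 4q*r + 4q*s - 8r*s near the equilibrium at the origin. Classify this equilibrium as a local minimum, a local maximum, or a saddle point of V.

The Hessian at the origin is H = [[-6, -2, 6, 6], [-2, -2, 4, 4], [6, 4, -8, -8], [6, 4, -8, -10]].
Row-reducing H symmetrically gives the diagonal entries -6, -4/3, 1, -2.
So there are 1 positive, 3 negative pivots.
H is indefinite, so the origin is a saddle point.

saddle point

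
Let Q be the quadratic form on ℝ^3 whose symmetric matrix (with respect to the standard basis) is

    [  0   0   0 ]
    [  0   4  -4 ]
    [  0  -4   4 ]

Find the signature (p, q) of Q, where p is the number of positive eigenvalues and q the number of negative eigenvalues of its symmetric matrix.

Congruent diagonalization of A (simultaneous row and column reduction) yields pivots 0, 4, 0.
That gives 1 positive, 2 zero pivots.

(1, 0)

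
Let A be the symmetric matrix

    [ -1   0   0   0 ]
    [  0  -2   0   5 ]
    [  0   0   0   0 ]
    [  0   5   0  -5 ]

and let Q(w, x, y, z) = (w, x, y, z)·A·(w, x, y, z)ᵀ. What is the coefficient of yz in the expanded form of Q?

The coefficient of yz is A[3,4] + A[4,3] = 2·0 = 0.

0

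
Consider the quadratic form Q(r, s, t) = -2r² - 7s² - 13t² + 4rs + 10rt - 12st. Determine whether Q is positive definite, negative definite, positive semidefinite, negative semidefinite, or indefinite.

negative definite

Write A = [[-2, 2, 5], [2, -7, -6], [5, -6, -13]].
An LDLᵀ factorisation of A has diagonal entries -2, -5, -3/10.
That gives 3 negative pivots.
Hence Q is negative definite.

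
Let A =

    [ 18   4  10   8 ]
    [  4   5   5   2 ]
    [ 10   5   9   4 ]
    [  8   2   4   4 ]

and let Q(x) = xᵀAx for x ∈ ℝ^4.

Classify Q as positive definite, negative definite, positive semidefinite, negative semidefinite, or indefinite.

positive definite

An LDLᵀ factorisation of A has diagonal entries 18, 37/9, 58/37, 6/29.
That gives 4 positive pivots.
Hence Q is positive definite.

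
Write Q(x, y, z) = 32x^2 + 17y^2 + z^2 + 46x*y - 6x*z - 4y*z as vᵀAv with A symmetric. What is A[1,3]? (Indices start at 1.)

-3

The coefficient of x·z in Q is -6. For a symmetric A this equals A[1,3] + A[3,1] = 2·A[1,3].
So A[1,3] = -6/2 = -3.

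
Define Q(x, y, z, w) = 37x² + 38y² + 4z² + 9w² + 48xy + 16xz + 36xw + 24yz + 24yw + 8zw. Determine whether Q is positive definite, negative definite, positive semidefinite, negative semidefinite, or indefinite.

Write A = [[37, 24, 8, 18], [24, 38, 12, 12], [8, 12, 4, 4], [18, 12, 4, 9]].
Row-reducing A symmetrically gives the diagonal entries 37, 830/37, 84/415, 5/21.
That gives 4 positive pivots.
Hence Q is positive definite.

positive definite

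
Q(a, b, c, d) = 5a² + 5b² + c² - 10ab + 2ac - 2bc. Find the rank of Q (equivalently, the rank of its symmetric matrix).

The associated matrix is A = [[5, -5, 1, 0], [-5, 5, -1, 0], [1, -1, 1, 0], [0, 0, 0, 0]].
Applying the same elementary operations to the rows and columns of A produces a congruent diagonal matrix with entries 5, 0, 4/5, 0.
Counting signs: 2 positive, 2 zero.
The rank is the number of nonzero pivots: 2.

2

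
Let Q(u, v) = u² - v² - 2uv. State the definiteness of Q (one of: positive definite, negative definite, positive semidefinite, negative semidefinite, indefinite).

The symmetric matrix of Q is [[1, -1], [-1, -1]].
For the 2×2 matrix [[1, -1], [-1, -1]]: det = 1·-1 − (-1)² = -2, trace = 0.
det < 0 so the eigenvalues have opposite signs; the form is indefinite.

indefinite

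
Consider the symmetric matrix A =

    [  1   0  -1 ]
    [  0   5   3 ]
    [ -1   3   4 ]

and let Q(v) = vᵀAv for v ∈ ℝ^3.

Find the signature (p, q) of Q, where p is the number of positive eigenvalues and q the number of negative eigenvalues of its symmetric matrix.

Congruent diagonalization of A (simultaneous row and column reduction) yields pivots 1, 5, 6/5.
So there are 3 positive pivots.

(3, 0)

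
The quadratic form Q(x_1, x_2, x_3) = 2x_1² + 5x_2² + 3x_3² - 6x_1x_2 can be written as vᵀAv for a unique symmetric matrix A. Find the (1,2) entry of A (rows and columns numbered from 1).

-3

The coefficient of x_1·x_2 in Q is -6. For a symmetric A this equals A[1,2] + A[2,1] = 2·A[1,2].
So A[1,2] = -6/2 = -3.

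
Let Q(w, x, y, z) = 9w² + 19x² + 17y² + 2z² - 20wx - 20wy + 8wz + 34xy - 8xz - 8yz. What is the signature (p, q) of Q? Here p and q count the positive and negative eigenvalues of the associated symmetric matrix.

(4, 0)

The symmetric matrix is A = [[9, -10, -10, 4], [-10, 19, 17, -4], [-10, 17, 17, -4], [4, -4, -4, 2]].
Applying the same elementary operations to the rows and columns of A produces a congruent diagonal matrix with entries 9, 71/9, 106/71, 10/53.
So there are 4 positive pivots.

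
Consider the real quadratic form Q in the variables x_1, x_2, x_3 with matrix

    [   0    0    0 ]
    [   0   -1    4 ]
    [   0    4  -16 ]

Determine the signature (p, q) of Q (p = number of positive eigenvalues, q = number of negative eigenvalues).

Symmetric row and column elimination reduces A to a congruent diagonal form with pivots 0, -1, 0.
That gives 1 negative, 2 zero pivots.

(0, 1)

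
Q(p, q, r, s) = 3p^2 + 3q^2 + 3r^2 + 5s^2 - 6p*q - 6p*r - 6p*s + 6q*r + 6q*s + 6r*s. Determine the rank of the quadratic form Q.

2

The symmetric matrix is A = [[3, -3, -3, -3], [-3, 3, 3, 3], [-3, 3, 3, 3], [-3, 3, 3, 5]].
Symmetric row and column elimination reduces A to a congruent diagonal form with pivots 3, 0, 0, 2.
So there are 2 positive, 2 zero pivots.
The rank is the number of nonzero pivots: 2.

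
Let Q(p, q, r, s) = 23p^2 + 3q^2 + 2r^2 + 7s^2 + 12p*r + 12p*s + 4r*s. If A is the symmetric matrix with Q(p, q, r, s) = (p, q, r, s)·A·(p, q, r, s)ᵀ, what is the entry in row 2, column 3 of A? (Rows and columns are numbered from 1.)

The coefficient of q·r in Q is 0. For a symmetric A this equals A[2,3] + A[3,2] = 2·A[2,3].
So A[2,3] = 0/2 = 0.

0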